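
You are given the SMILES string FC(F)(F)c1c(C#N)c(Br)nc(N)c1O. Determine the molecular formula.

C7H3BrF3N3O

Walk through each heavy atom and fill implicit hydrogens from standard valence (C 4, N 3, O 2, S 2, halogen 1); for lowercase aromatic atoms, an aromatic c carries 1 H when it has two neighbours and 0 H with three, and aromatic n carries 0 H:
  atom 1: F (halogen, monovalent) → 0 H
  atom 2: C, bond orders sum to 4 (valence 4) → 0 H
  atom 3: F (halogen, monovalent) → 0 H
  atom 4: F (halogen, monovalent) → 0 H
  atom 5: aromatic c, 3 neighbours → 0 H
  atom 6: aromatic c, 3 neighbours → 0 H
  atom 7: C, bond orders sum to 4 (valence 4) → 0 H
  atom 8: N, bond orders sum to 3 (valence 3) → 0 H
  atom 9: aromatic c, 3 neighbours → 0 H
  atom 10: Br (halogen, monovalent) → 0 H
  atom 11: aromatic n, 2 neighbours → 0 H
  atom 12: aromatic c, 3 neighbours → 0 H
  atom 13: N, bond orders sum to 1 (valence 3) → 2 H
  atom 14: aromatic c, 3 neighbours → 0 H
  atom 15: O, bond orders sum to 1 (valence 2) → 1 H
Totals → C:7, H:3, Br:1, F:3, N:3, O:1.
In Hill order: C7H3BrF3N3O.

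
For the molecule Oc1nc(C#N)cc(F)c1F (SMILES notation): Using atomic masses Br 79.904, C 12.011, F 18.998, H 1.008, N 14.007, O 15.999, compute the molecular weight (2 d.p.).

First, the molecular formula is C6H2F2N2O (counting implicit H from valence).
  C: 6 × 12.011 = 72.066
  F: 2 × 18.998 = 37.996
  H: 2 × 1.008 = 2.016
  N: 2 × 14.007 = 28.014
  O: 1 × 15.999 = 15.999
Sum: 6×12.011 + 2×18.998 + 2×1.008 + 2×14.007 + 1×15.999 = 156.091 → 156.09 g/mol.

156.09 g/mol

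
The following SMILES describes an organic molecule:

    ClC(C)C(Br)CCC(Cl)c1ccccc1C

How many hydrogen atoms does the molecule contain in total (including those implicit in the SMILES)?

Walk through each heavy atom and fill implicit hydrogens from standard valence (C 4, N 3, O 2, S 2, halogen 1); for lowercase aromatic atoms, an aromatic c carries 1 H when it has two neighbours and 0 H with three, and aromatic n carries 0 H:
  atom 1: Cl (halogen, monovalent) → 0 H
  atom 2: C, bond orders sum to 3 (valence 4) → 1 H
  atom 3: C, bond orders sum to 1 (valence 4) → 3 H
  atom 4: C, bond orders sum to 3 (valence 4) → 1 H
  atom 5: Br (halogen, monovalent) → 0 H
  atom 6: C, bond orders sum to 2 (valence 4) → 2 H
  atom 7: C, bond orders sum to 2 (valence 4) → 2 H
  atom 8: C, bond orders sum to 3 (valence 4) → 1 H
  atom 9: Cl (halogen, monovalent) → 0 H
  atom 10: aromatic c, 3 neighbours → 0 H
  atom 11: aromatic c, 2 neighbours → 1 H
  atom 12: aromatic c, 2 neighbours → 1 H
  atom 13: aromatic c, 2 neighbours → 1 H
  atom 14: aromatic c, 2 neighbours → 1 H
  atom 15: aromatic c, 3 neighbours → 0 H
  atom 16: C, bond orders sum to 1 (valence 4) → 3 H
Total hydrogens: 17.

17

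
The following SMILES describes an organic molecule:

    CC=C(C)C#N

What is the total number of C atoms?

Count every carbon token in the SMILES (each C, including those in ring-closure positions and inside branches).
Carbon count: 5.

5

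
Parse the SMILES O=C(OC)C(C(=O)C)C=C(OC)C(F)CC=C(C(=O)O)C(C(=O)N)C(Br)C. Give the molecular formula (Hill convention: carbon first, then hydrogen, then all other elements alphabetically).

Walk through each heavy atom and fill implicit hydrogens from standard valence (C 4, N 3, O 2, S 2, halogen 1):
  atom 1: O, bond orders sum to 2 (valence 2) → 0 H
  atom 2: C, bond orders sum to 4 (valence 4) → 0 H
  atom 3: O, bond orders sum to 2 (valence 2) → 0 H
  atom 4: C, bond orders sum to 1 (valence 4) → 3 H
  atom 5: C, bond orders sum to 3 (valence 4) → 1 H
  atom 6: C, bond orders sum to 4 (valence 4) → 0 H
  atom 7: O, bond orders sum to 2 (valence 2) → 0 H
  atom 8: C, bond orders sum to 1 (valence 4) → 3 H
  atom 9: C, bond orders sum to 3 (valence 4) → 1 H
  atom 10: C, bond orders sum to 4 (valence 4) → 0 H
  atom 11: O, bond orders sum to 2 (valence 2) → 0 H
  atom 12: C, bond orders sum to 1 (valence 4) → 3 H
  atom 13: C, bond orders sum to 3 (valence 4) → 1 H
  atom 14: F (halogen, monovalent) → 0 H
  atom 15: C, bond orders sum to 2 (valence 4) → 2 H
  atom 16: C, bond orders sum to 3 (valence 4) → 1 H
  atom 17: C, bond orders sum to 4 (valence 4) → 0 H
  atom 18: C, bond orders sum to 4 (valence 4) → 0 H
  atom 19: O, bond orders sum to 2 (valence 2) → 0 H
  atom 20: O, bond orders sum to 1 (valence 2) → 1 H
  atom 21: C, bond orders sum to 3 (valence 4) → 1 H
  atom 22: C, bond orders sum to 4 (valence 4) → 0 H
  atom 23: O, bond orders sum to 2 (valence 2) → 0 H
  atom 24: N, bond orders sum to 1 (valence 3) → 2 H
  atom 25: C, bond orders sum to 3 (valence 4) → 1 H
  atom 26: Br (halogen, monovalent) → 0 H
  atom 27: C, bond orders sum to 1 (valence 4) → 3 H
Totals → C:17, H:23, Br:1, F:1, N:1, O:7.
In Hill order: C17H23BrFNO7.

C17H23BrFNO7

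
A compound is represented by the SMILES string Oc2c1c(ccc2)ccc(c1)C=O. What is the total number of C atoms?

11

Count every carbon token in the SMILES (each C, including those in ring-closure positions and inside branches).
Carbon count: 11.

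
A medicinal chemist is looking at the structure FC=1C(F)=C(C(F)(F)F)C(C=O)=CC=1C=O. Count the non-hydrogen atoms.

16

Every atom symbol written in the SMILES (organic subset) is one heavy atom; implicit H are not written.
Heavy atoms by element → C:9, F:5, O:2.
Total: 16.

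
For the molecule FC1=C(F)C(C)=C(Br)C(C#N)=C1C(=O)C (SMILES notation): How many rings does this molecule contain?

In SMILES, each pair of matching ring-closure digits denotes one ring-closing bond; the number of such bonds equals the number of independent rings.
Ring-closure bonds here: 1.

1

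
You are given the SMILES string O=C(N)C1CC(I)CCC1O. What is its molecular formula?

C7H12INO2

Walk through each heavy atom and fill implicit hydrogens from standard valence (C 4, N 3, O 2, S 2, halogen 1):
  atom 1: O, bond orders sum to 2 (valence 2) → 0 H
  atom 2: C, bond orders sum to 4 (valence 4) → 0 H
  atom 3: N, bond orders sum to 1 (valence 3) → 2 H
  atom 4: C, bond orders sum to 3 (valence 4) → 1 H
  atom 5: C, bond orders sum to 2 (valence 4) → 2 H
  atom 6: C, bond orders sum to 3 (valence 4) → 1 H
  atom 7: I (halogen, monovalent) → 0 H
  atom 8: C, bond orders sum to 2 (valence 4) → 2 H
  atom 9: C, bond orders sum to 2 (valence 4) → 2 H
  atom 10: C, bond orders sum to 3 (valence 4) → 1 H
  atom 11: O, bond orders sum to 1 (valence 2) → 1 H
Totals → C:7, H:12, I:1, N:1, O:2.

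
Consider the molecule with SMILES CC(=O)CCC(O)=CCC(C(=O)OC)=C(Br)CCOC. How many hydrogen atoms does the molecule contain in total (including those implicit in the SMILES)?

21

Walk through each heavy atom and fill implicit hydrogens from standard valence (C 4, N 3, O 2, S 2, halogen 1):
  atom 1: C, bond orders sum to 1 (valence 4) → 3 H
  atom 2: C, bond orders sum to 4 (valence 4) → 0 H
  atom 3: O, bond orders sum to 2 (valence 2) → 0 H
  atom 4: C, bond orders sum to 2 (valence 4) → 2 H
  atom 5: C, bond orders sum to 2 (valence 4) → 2 H
  atom 6: C, bond orders sum to 4 (valence 4) → 0 H
  atom 7: O, bond orders sum to 1 (valence 2) → 1 H
  atom 8: C, bond orders sum to 3 (valence 4) → 1 H
  atom 9: C, bond orders sum to 2 (valence 4) → 2 H
  atom 10: C, bond orders sum to 4 (valence 4) → 0 H
  atom 11: C, bond orders sum to 4 (valence 4) → 0 H
  atom 12: O, bond orders sum to 2 (valence 2) → 0 H
  atom 13: O, bond orders sum to 2 (valence 2) → 0 H
  atom 14: C, bond orders sum to 1 (valence 4) → 3 H
  atom 15: C, bond orders sum to 4 (valence 4) → 0 H
  atom 16: Br (halogen, monovalent) → 0 H
  atom 17: C, bond orders sum to 2 (valence 4) → 2 H
  atom 18: C, bond orders sum to 2 (valence 4) → 2 H
  atom 19: O, bond orders sum to 2 (valence 2) → 0 H
  atom 20: C, bond orders sum to 1 (valence 4) → 3 H
Total hydrogens: 21.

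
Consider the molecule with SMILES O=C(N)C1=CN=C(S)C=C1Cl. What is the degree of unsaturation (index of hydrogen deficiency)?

5

Molecular formula: C6H5ClN2OS.
DoU = (2C + 2 + N − H − X) / 2, where X is the halogen count and O/S are ignored.
    = (2·6 + 2 + 2 − 5 − 1) / 2 = 10 / 2 = 5.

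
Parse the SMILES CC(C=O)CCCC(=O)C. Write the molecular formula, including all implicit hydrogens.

Walk through each heavy atom and fill implicit hydrogens from standard valence (C 4, N 3, O 2, S 2, halogen 1):
  atom 1: C, bond orders sum to 1 (valence 4) → 3 H
  atom 2: C, bond orders sum to 3 (valence 4) → 1 H
  atom 3: C, bond orders sum to 3 (valence 4) → 1 H
  atom 4: O, bond orders sum to 2 (valence 2) → 0 H
  atom 5: C, bond orders sum to 2 (valence 4) → 2 H
  atom 6: C, bond orders sum to 2 (valence 4) → 2 H
  atom 7: C, bond orders sum to 2 (valence 4) → 2 H
  atom 8: C, bond orders sum to 4 (valence 4) → 0 H
  atom 9: O, bond orders sum to 2 (valence 2) → 0 H
  atom 10: C, bond orders sum to 1 (valence 4) → 3 H
Totals → C:8, H:14, O:2.
In Hill order: C8H14O2.

C8H14O2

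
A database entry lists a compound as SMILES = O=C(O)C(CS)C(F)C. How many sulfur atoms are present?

Scan the SMILES for S atoms (remember two-letter symbols like Cl and Br are single atoms).
Sulfur count: 1.

1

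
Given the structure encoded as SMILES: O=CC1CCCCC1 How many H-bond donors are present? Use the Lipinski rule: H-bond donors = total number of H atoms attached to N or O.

Donors: find every N or O and count the H atoms it carries.
  atom 1 (O): bond orders sum to 2 → 0 H
Lipinski HBD = 0.

0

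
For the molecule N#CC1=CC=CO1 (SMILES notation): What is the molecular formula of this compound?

C5H3NO

Walk through each heavy atom and fill implicit hydrogens from standard valence (C 4, N 3, O 2, S 2, halogen 1):
  atom 1: N, bond orders sum to 3 (valence 3) → 0 H
  atom 2: C, bond orders sum to 4 (valence 4) → 0 H
  atom 3: C, bond orders sum to 4 (valence 4) → 0 H
  atom 4: C, bond orders sum to 3 (valence 4) → 1 H
  atom 5: C, bond orders sum to 3 (valence 4) → 1 H
  atom 6: C, bond orders sum to 3 (valence 4) → 1 H
  atom 7: O, bond orders sum to 2 (valence 2) → 0 H
Totals → C:5, H:3, N:1, O:1.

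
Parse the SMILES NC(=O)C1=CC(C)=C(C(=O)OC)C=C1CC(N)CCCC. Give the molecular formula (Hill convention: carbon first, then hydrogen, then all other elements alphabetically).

C16H24N2O3

Walk through each heavy atom and fill implicit hydrogens from standard valence (C 4, N 3, O 2, S 2, halogen 1):
  atom 1: N, bond orders sum to 1 (valence 3) → 2 H
  atom 2: C, bond orders sum to 4 (valence 4) → 0 H
  atom 3: O, bond orders sum to 2 (valence 2) → 0 H
  atom 4: C, bond orders sum to 4 (valence 4) → 0 H
  atom 5: C, bond orders sum to 3 (valence 4) → 1 H
  atom 6: C, bond orders sum to 4 (valence 4) → 0 H
  atom 7: C, bond orders sum to 1 (valence 4) → 3 H
  atom 8: C, bond orders sum to 4 (valence 4) → 0 H
  atom 9: C, bond orders sum to 4 (valence 4) → 0 H
  atom 10: O, bond orders sum to 2 (valence 2) → 0 H
  atom 11: O, bond orders sum to 2 (valence 2) → 0 H
  atom 12: C, bond orders sum to 1 (valence 4) → 3 H
  atom 13: C, bond orders sum to 3 (valence 4) → 1 H
  atom 14: C, bond orders sum to 4 (valence 4) → 0 H
  atom 15: C, bond orders sum to 2 (valence 4) → 2 H
  atom 16: C, bond orders sum to 3 (valence 4) → 1 H
  atom 17: N, bond orders sum to 1 (valence 3) → 2 H
  atom 18: C, bond orders sum to 2 (valence 4) → 2 H
  atom 19: C, bond orders sum to 2 (valence 4) → 2 H
  atom 20: C, bond orders sum to 2 (valence 4) → 2 H
  atom 21: C, bond orders sum to 1 (valence 4) → 3 H
Totals → C:16, H:24, N:2, O:3.
In Hill order: C16H24N2O3.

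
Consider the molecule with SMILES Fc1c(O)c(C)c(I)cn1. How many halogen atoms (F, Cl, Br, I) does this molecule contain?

Halogen atoms appear at heavy-atom positions 1, 8 (1×F, 1×I).
Other groups present: 1 hydroxyl.
Halogen count: 2.

2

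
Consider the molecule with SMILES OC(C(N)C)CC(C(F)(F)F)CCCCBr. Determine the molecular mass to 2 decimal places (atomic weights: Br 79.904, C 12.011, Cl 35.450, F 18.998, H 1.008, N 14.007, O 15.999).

306.17 g/mol

First, the molecular formula is C10H19BrF3NO (counting implicit H from valence).
  Br: 1 × 79.904 = 79.904
  C: 10 × 12.011 = 120.110
  F: 3 × 18.998 = 56.994
  H: 19 × 1.008 = 19.152
  N: 1 × 14.007 = 14.007
  O: 1 × 15.999 = 15.999
Sum: 1×79.904 + 10×12.011 + 3×18.998 + 19×1.008 + 1×14.007 + 1×15.999 = 306.166 → 306.17 g/mol.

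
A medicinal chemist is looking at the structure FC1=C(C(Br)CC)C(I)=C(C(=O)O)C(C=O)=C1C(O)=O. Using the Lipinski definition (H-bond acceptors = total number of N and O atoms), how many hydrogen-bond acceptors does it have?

5

N atoms: 0; O atoms: 5.
Lipinski HBA = 0 + 5 = 5.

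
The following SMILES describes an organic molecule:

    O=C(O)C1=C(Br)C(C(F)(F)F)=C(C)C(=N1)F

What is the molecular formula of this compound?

Walk through each heavy atom and fill implicit hydrogens from standard valence (C 4, N 3, O 2, S 2, halogen 1):
  atom 1: O, bond orders sum to 2 (valence 2) → 0 H
  atom 2: C, bond orders sum to 4 (valence 4) → 0 H
  atom 3: O, bond orders sum to 1 (valence 2) → 1 H
  atom 4: C, bond orders sum to 4 (valence 4) → 0 H
  atom 5: C, bond orders sum to 4 (valence 4) → 0 H
  atom 6: Br (halogen, monovalent) → 0 H
  atom 7: C, bond orders sum to 4 (valence 4) → 0 H
  atom 8: C, bond orders sum to 4 (valence 4) → 0 H
  atom 9: F (halogen, monovalent) → 0 H
  atom 10: F (halogen, monovalent) → 0 H
  atom 11: F (halogen, monovalent) → 0 H
  atom 12: C, bond orders sum to 4 (valence 4) → 0 H
  atom 13: C, bond orders sum to 1 (valence 4) → 3 H
  atom 14: C, bond orders sum to 4 (valence 4) → 0 H
  atom 15: N, bond orders sum to 3 (valence 3) → 0 H
  atom 16: F (halogen, monovalent) → 0 H
Totals → C:8, H:4, Br:1, F:4, N:1, O:2.

C8H4BrF4NO2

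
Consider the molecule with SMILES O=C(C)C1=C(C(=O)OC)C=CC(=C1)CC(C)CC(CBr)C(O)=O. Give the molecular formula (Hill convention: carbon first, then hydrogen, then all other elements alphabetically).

Walk through each heavy atom and fill implicit hydrogens from standard valence (C 4, N 3, O 2, S 2, halogen 1):
  atom 1: O, bond orders sum to 2 (valence 2) → 0 H
  atom 2: C, bond orders sum to 4 (valence 4) → 0 H
  atom 3: C, bond orders sum to 1 (valence 4) → 3 H
  atom 4: C, bond orders sum to 4 (valence 4) → 0 H
  atom 5: C, bond orders sum to 4 (valence 4) → 0 H
  atom 6: C, bond orders sum to 4 (valence 4) → 0 H
  atom 7: O, bond orders sum to 2 (valence 2) → 0 H
  atom 8: O, bond orders sum to 2 (valence 2) → 0 H
  atom 9: C, bond orders sum to 1 (valence 4) → 3 H
  atom 10: C, bond orders sum to 3 (valence 4) → 1 H
  atom 11: C, bond orders sum to 3 (valence 4) → 1 H
  atom 12: C, bond orders sum to 4 (valence 4) → 0 H
  atom 13: C, bond orders sum to 3 (valence 4) → 1 H
  atom 14: C, bond orders sum to 2 (valence 4) → 2 H
  atom 15: C, bond orders sum to 3 (valence 4) → 1 H
  atom 16: C, bond orders sum to 1 (valence 4) → 3 H
  atom 17: C, bond orders sum to 2 (valence 4) → 2 H
  atom 18: C, bond orders sum to 3 (valence 4) → 1 H
  atom 19: C, bond orders sum to 2 (valence 4) → 2 H
  atom 20: Br (halogen, monovalent) → 0 H
  atom 21: C, bond orders sum to 4 (valence 4) → 0 H
  atom 22: O, bond orders sum to 1 (valence 2) → 1 H
  atom 23: O, bond orders sum to 2 (valence 2) → 0 H
Totals → C:17, H:21, Br:1, O:5.
In Hill order: C17H21BrO5.

C17H21BrO5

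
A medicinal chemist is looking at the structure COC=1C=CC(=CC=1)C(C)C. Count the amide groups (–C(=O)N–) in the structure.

Scan the SMILES for the amide motif — none present.
Groups that are present: 1 ether.

0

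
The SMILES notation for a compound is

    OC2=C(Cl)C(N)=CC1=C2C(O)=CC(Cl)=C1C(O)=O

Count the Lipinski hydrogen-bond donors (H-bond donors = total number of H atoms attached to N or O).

5

Donors: find every N or O and count the H atoms it carries.
  atom 1 (O): bond orders sum to 1 → 1 H
  atom 6 (N): bond orders sum to 1 → 2 H
  atom 11 (O): bond orders sum to 1 → 1 H
  atom 17 (O): bond orders sum to 1 → 1 H
  atom 18 (O): bond orders sum to 2 → 0 H
Lipinski HBD = 5.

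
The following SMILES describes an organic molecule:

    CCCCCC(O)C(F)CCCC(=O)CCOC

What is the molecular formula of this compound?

C14H27FO3

Walk through each heavy atom and fill implicit hydrogens from standard valence (C 4, N 3, O 2, S 2, halogen 1):
  atom 1: C, bond orders sum to 1 (valence 4) → 3 H
  atom 2: C, bond orders sum to 2 (valence 4) → 2 H
  atom 3: C, bond orders sum to 2 (valence 4) → 2 H
  atom 4: C, bond orders sum to 2 (valence 4) → 2 H
  atom 5: C, bond orders sum to 2 (valence 4) → 2 H
  atom 6: C, bond orders sum to 3 (valence 4) → 1 H
  atom 7: O, bond orders sum to 1 (valence 2) → 1 H
  atom 8: C, bond orders sum to 3 (valence 4) → 1 H
  atom 9: F (halogen, monovalent) → 0 H
  atom 10: C, bond orders sum to 2 (valence 4) → 2 H
  atom 11: C, bond orders sum to 2 (valence 4) → 2 H
  atom 12: C, bond orders sum to 2 (valence 4) → 2 H
  atom 13: C, bond orders sum to 4 (valence 4) → 0 H
  atom 14: O, bond orders sum to 2 (valence 2) → 0 H
  atom 15: C, bond orders sum to 2 (valence 4) → 2 H
  atom 16: C, bond orders sum to 2 (valence 4) → 2 H
  atom 17: O, bond orders sum to 2 (valence 2) → 0 H
  atom 18: C, bond orders sum to 1 (valence 4) → 3 H
Totals → C:14, H:27, F:1, O:3.
In Hill order: C14H27FO3.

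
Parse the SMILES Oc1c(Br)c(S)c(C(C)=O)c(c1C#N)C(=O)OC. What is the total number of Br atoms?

Scan the SMILES for Br atoms (remember two-letter symbols like Cl and Br are single atoms).
Bromine count: 1.

1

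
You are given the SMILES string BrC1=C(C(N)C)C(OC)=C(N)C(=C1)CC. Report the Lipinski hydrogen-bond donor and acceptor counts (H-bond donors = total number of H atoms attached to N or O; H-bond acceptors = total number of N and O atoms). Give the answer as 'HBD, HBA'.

4, 3

Donors: find every N or O and count the H atoms it carries.
  atom 5 (N): bond orders sum to 1 → 2 H
  atom 8 (O): bond orders sum to 2 → 0 H
  atom 11 (N): bond orders sum to 1 → 2 H
Lipinski HBD = 4.
Acceptors: N atoms = 2, O atoms = 1 → HBA = 3.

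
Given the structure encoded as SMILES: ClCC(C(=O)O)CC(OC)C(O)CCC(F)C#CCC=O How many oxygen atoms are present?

Scan the SMILES for O atoms (remember two-letter symbols like Cl and Br are single atoms).
Oxygen count: 5.

5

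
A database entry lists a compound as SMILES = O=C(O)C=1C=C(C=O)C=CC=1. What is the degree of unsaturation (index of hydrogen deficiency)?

6

Degree of unsaturation = (number of rings) + (number of π bonds).
Ring closures in the SMILES: 1.
π bonds: 5 double bonds (each 1 DoU) → 5 DoU from unsaturation.
Total DoU = 1 + 5 = 6.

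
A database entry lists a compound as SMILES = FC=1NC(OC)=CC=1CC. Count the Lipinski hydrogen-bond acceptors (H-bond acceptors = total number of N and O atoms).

N atoms: 1; O atoms: 1.
Lipinski HBA = 1 + 1 = 2.

2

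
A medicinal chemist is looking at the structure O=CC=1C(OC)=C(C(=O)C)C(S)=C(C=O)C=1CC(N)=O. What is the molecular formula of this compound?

Walk through each heavy atom and fill implicit hydrogens from standard valence (C 4, N 3, O 2, S 2, halogen 1):
  atom 1: O, bond orders sum to 2 (valence 2) → 0 H
  atom 2: C, bond orders sum to 3 (valence 4) → 1 H
  atom 3: C, bond orders sum to 4 (valence 4) → 0 H
  atom 4: C, bond orders sum to 4 (valence 4) → 0 H
  atom 5: O, bond orders sum to 2 (valence 2) → 0 H
  atom 6: C, bond orders sum to 1 (valence 4) → 3 H
  atom 7: C, bond orders sum to 4 (valence 4) → 0 H
  atom 8: C, bond orders sum to 4 (valence 4) → 0 H
  atom 9: O, bond orders sum to 2 (valence 2) → 0 H
  atom 10: C, bond orders sum to 1 (valence 4) → 3 H
  atom 11: C, bond orders sum to 4 (valence 4) → 0 H
  atom 12: S, bond orders sum to 1 (valence 2) → 1 H
  atom 13: C, bond orders sum to 4 (valence 4) → 0 H
  atom 14: C, bond orders sum to 3 (valence 4) → 1 H
  atom 15: O, bond orders sum to 2 (valence 2) → 0 H
  atom 16: C, bond orders sum to 4 (valence 4) → 0 H
  atom 17: C, bond orders sum to 2 (valence 4) → 2 H
  atom 18: C, bond orders sum to 4 (valence 4) → 0 H
  atom 19: N, bond orders sum to 1 (valence 3) → 2 H
  atom 20: O, bond orders sum to 2 (valence 2) → 0 H
Totals → C:13, H:13, N:1, O:5, S:1.
In Hill order: C13H13NO5S.

C13H13NO5S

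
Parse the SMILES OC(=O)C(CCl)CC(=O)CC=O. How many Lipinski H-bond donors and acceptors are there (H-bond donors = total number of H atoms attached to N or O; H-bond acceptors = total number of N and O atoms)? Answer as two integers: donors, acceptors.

Donors: find every N or O and count the H atoms it carries.
  atom 1 (O): bond orders sum to 1 → 1 H
  atom 3 (O): bond orders sum to 2 → 0 H
  atom 9 (O): bond orders sum to 2 → 0 H
  atom 12 (O): bond orders sum to 2 → 0 H
Lipinski HBD = 1.
Acceptors: N atoms = 0, O atoms = 4 → HBA = 4.

1, 4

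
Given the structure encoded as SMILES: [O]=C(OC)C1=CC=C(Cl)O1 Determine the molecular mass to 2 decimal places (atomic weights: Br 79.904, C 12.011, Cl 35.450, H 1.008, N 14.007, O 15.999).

First, the molecular formula is C6H5ClO3 (counting implicit H from valence).
  C: 6 × 12.011 = 72.066
  Cl: 1 × 35.450 = 35.450
  H: 5 × 1.008 = 5.040
  O: 3 × 15.999 = 47.997
Sum: 6×12.011 + 1×35.450 + 5×1.008 + 3×15.999 = 160.553 → 160.55 g/mol.

160.55 g/mol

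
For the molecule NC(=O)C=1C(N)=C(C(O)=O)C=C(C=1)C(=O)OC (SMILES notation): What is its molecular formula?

Walk through each heavy atom and fill implicit hydrogens from standard valence (C 4, N 3, O 2, S 2, halogen 1):
  atom 1: N, bond orders sum to 1 (valence 3) → 2 H
  atom 2: C, bond orders sum to 4 (valence 4) → 0 H
  atom 3: O, bond orders sum to 2 (valence 2) → 0 H
  atom 4: C, bond orders sum to 4 (valence 4) → 0 H
  atom 5: C, bond orders sum to 4 (valence 4) → 0 H
  atom 6: N, bond orders sum to 1 (valence 3) → 2 H
  atom 7: C, bond orders sum to 4 (valence 4) → 0 H
  atom 8: C, bond orders sum to 4 (valence 4) → 0 H
  atom 9: O, bond orders sum to 1 (valence 2) → 1 H
  atom 10: O, bond orders sum to 2 (valence 2) → 0 H
  atom 11: C, bond orders sum to 3 (valence 4) → 1 H
  atom 12: C, bond orders sum to 4 (valence 4) → 0 H
  atom 13: C, bond orders sum to 3 (valence 4) → 1 H
  atom 14: C, bond orders sum to 4 (valence 4) → 0 H
  atom 15: O, bond orders sum to 2 (valence 2) → 0 H
  atom 16: O, bond orders sum to 2 (valence 2) → 0 H
  atom 17: C, bond orders sum to 1 (valence 4) → 3 H
Totals → C:10, H:10, N:2, O:5.
In Hill order: C10H10N2O5.

C10H10N2O5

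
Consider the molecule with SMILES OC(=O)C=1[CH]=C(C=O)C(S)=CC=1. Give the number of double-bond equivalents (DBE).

6

Degree of unsaturation = (number of rings) + (number of π bonds).
Ring closures in the SMILES: 1.
π bonds: 5 double bonds (each 1 DoU) → 5 DoU from unsaturation.
Total DoU = 1 + 5 = 6.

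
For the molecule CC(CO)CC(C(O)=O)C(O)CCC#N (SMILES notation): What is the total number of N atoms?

Scan the SMILES for N atoms (remember two-letter symbols like Cl and Br are single atoms).
Nitrogen count: 1.

1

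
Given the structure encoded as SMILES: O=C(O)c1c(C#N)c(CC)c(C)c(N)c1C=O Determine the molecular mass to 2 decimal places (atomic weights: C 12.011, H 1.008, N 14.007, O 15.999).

First, the molecular formula is C12H12N2O3 (counting implicit H from valence).
  C: 12 × 12.011 = 144.132
  H: 12 × 1.008 = 12.096
  N: 2 × 14.007 = 28.014
  O: 3 × 15.999 = 47.997
Sum: 12×12.011 + 12×1.008 + 2×14.007 + 3×15.999 = 232.239 → 232.24 g/mol.

232.24 g/mol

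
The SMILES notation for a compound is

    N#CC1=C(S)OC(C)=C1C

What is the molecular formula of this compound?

Walk through each heavy atom and fill implicit hydrogens from standard valence (C 4, N 3, O 2, S 2, halogen 1):
  atom 1: N, bond orders sum to 3 (valence 3) → 0 H
  atom 2: C, bond orders sum to 4 (valence 4) → 0 H
  atom 3: C, bond orders sum to 4 (valence 4) → 0 H
  atom 4: C, bond orders sum to 4 (valence 4) → 0 H
  atom 5: S, bond orders sum to 1 (valence 2) → 1 H
  atom 6: O, bond orders sum to 2 (valence 2) → 0 H
  atom 7: C, bond orders sum to 4 (valence 4) → 0 H
  atom 8: C, bond orders sum to 1 (valence 4) → 3 H
  atom 9: C, bond orders sum to 4 (valence 4) → 0 H
  atom 10: C, bond orders sum to 1 (valence 4) → 3 H
Totals → C:7, H:7, N:1, O:1, S:1.
In Hill order: C7H7NOS.

C7H7NOS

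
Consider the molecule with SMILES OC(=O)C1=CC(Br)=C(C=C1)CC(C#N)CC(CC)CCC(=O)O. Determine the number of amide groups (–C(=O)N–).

Scan the SMILES for the amide motif — none present.
Groups that are present: 2 carboxylic acid, 1 nitrile.

0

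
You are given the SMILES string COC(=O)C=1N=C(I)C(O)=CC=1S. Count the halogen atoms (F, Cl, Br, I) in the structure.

Halogen atoms appear at heavy-atom position 8 (1×I).
Other groups present: 1 ester, 1 hydroxyl, 1 thiol.
Halogen count: 1.

1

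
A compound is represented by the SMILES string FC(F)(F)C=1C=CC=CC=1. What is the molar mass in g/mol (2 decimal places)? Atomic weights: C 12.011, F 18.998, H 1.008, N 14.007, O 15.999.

First, the molecular formula is C7H5F3 (counting implicit H from valence).
  C: 7 × 12.011 = 84.077
  F: 3 × 18.998 = 56.994
  H: 5 × 1.008 = 5.040
Sum: 7×12.011 + 3×18.998 + 5×1.008 = 146.111 → 146.11 g/mol.

146.11 g/mol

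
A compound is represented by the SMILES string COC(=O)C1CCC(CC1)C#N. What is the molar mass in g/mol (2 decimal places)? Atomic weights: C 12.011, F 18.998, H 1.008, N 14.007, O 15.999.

First, the molecular formula is C9H13NO2 (counting implicit H from valence).
  C: 9 × 12.011 = 108.099
  H: 13 × 1.008 = 13.104
  N: 1 × 14.007 = 14.007
  O: 2 × 15.999 = 31.998
Sum: 9×12.011 + 13×1.008 + 1×14.007 + 2×15.999 = 167.208 → 167.21 g/mol.

167.21 g/mol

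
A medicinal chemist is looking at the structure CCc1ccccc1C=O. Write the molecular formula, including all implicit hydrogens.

Walk through each heavy atom and fill implicit hydrogens from standard valence (C 4, N 3, O 2, S 2, halogen 1); for lowercase aromatic atoms, an aromatic c carries 1 H when it has two neighbours and 0 H with three, and aromatic n carries 0 H:
  atom 1: C, bond orders sum to 1 (valence 4) → 3 H
  atom 2: C, bond orders sum to 2 (valence 4) → 2 H
  atom 3: aromatic c, 3 neighbours → 0 H
  atom 4: aromatic c, 2 neighbours → 1 H
  atom 5: aromatic c, 2 neighbours → 1 H
  atom 6: aromatic c, 2 neighbours → 1 H
  atom 7: aromatic c, 2 neighbours → 1 H
  atom 8: aromatic c, 3 neighbours → 0 H
  atom 9: C, bond orders sum to 3 (valence 4) → 1 H
  atom 10: O, bond orders sum to 2 (valence 2) → 0 H
Totals → C:9, H:10, O:1.

C9H10O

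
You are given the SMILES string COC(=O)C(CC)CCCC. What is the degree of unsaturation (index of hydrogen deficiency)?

Degree of unsaturation = (number of rings) + (number of π bonds).
Ring closures in the SMILES: 0.
π bonds: 1 double bond (each 1 DoU) → 1 DoU from unsaturation.
Total DoU = 0 + 1 = 1.

1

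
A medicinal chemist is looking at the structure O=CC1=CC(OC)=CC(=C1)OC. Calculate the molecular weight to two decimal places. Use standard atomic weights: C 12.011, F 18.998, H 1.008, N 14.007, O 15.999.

166.18 g/mol

First, the molecular formula is C9H10O3 (counting implicit H from valence).
  C: 9 × 12.011 = 108.099
  H: 10 × 1.008 = 10.080
  O: 3 × 15.999 = 47.997
Sum: 9×12.011 + 10×1.008 + 3×15.999 = 166.176 → 166.18 g/mol.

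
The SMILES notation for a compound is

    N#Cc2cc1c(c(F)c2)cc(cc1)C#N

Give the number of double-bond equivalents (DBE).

Molecular formula: C12H5FN2.
DoU = (2C + 2 + N − H − X) / 2, where X is the halogen count and O/S are ignored.
    = (2·12 + 2 + 2 − 5 − 1) / 2 = 22 / 2 = 11.

11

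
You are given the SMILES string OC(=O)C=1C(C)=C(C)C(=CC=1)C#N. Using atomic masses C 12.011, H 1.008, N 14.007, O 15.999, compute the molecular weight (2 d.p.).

First, the molecular formula is C10H9NO2 (counting implicit H from valence).
  C: 10 × 12.011 = 120.110
  H: 9 × 1.008 = 9.072
  N: 1 × 14.007 = 14.007
  O: 2 × 15.999 = 31.998
Sum: 10×12.011 + 9×1.008 + 1×14.007 + 2×15.999 = 175.187 → 175.19 g/mol.

175.19 g/mol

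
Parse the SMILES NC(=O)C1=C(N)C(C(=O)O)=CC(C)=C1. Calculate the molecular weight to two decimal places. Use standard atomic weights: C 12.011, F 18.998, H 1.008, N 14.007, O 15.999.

First, the molecular formula is C9H10N2O3 (counting implicit H from valence).
  C: 9 × 12.011 = 108.099
  H: 10 × 1.008 = 10.080
  N: 2 × 14.007 = 28.014
  O: 3 × 15.999 = 47.997
Sum: 9×12.011 + 10×1.008 + 2×14.007 + 3×15.999 = 194.190 → 194.19 g/mol.

194.19 g/mol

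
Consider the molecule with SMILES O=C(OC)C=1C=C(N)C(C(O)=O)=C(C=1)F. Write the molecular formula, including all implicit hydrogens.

Walk through each heavy atom and fill implicit hydrogens from standard valence (C 4, N 3, O 2, S 2, halogen 1):
  atom 1: O, bond orders sum to 2 (valence 2) → 0 H
  atom 2: C, bond orders sum to 4 (valence 4) → 0 H
  atom 3: O, bond orders sum to 2 (valence 2) → 0 H
  atom 4: C, bond orders sum to 1 (valence 4) → 3 H
  atom 5: C, bond orders sum to 4 (valence 4) → 0 H
  atom 6: C, bond orders sum to 3 (valence 4) → 1 H
  atom 7: C, bond orders sum to 4 (valence 4) → 0 H
  atom 8: N, bond orders sum to 1 (valence 3) → 2 H
  atom 9: C, bond orders sum to 4 (valence 4) → 0 H
  atom 10: C, bond orders sum to 4 (valence 4) → 0 H
  atom 11: O, bond orders sum to 1 (valence 2) → 1 H
  atom 12: O, bond orders sum to 2 (valence 2) → 0 H
  atom 13: C, bond orders sum to 4 (valence 4) → 0 H
  atom 14: C, bond orders sum to 3 (valence 4) → 1 H
  atom 15: F (halogen, monovalent) → 0 H
Totals → C:9, H:8, F:1, N:1, O:4.

C9H8FNO4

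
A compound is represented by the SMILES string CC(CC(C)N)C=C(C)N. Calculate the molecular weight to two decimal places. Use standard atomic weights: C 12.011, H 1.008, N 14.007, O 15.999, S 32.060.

First, the molecular formula is C8H18N2 (counting implicit H from valence).
  C: 8 × 12.011 = 96.088
  H: 18 × 1.008 = 18.144
  N: 2 × 14.007 = 28.014
Sum: 8×12.011 + 18×1.008 + 2×14.007 = 142.246 → 142.25 g/mol.

142.25 g/mol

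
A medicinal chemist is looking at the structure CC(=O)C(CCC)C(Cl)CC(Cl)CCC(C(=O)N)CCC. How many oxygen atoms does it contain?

Scan the SMILES for O atoms (remember two-letter symbols like Cl and Br are single atoms).
Oxygen count: 2.

2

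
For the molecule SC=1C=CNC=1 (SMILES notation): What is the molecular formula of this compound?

C4H5NS

Walk through each heavy atom and fill implicit hydrogens from standard valence (C 4, N 3, O 2, S 2, halogen 1):
  atom 1: S, bond orders sum to 1 (valence 2) → 1 H
  atom 2: C, bond orders sum to 4 (valence 4) → 0 H
  atom 3: C, bond orders sum to 3 (valence 4) → 1 H
  atom 4: C, bond orders sum to 3 (valence 4) → 1 H
  atom 5: N, bond orders sum to 2 (valence 3) → 1 H
  atom 6: C, bond orders sum to 3 (valence 4) → 1 H
Totals → C:4, H:5, N:1, S:1.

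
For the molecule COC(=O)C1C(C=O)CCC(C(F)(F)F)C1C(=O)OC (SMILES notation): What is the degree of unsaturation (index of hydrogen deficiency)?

4

Degree of unsaturation = (number of rings) + (number of π bonds).
Ring closures in the SMILES: 1.
π bonds: 3 double bonds (each 1 DoU) → 3 DoU from unsaturation.
Total DoU = 1 + 3 = 4.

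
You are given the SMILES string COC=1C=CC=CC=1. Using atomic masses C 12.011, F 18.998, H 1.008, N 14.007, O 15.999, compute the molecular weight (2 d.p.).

First, the molecular formula is C7H8O (counting implicit H from valence).
  C: 7 × 12.011 = 84.077
  H: 8 × 1.008 = 8.064
  O: 1 × 15.999 = 15.999
Sum: 7×12.011 + 8×1.008 + 1×15.999 = 108.140 → 108.14 g/mol.

108.14 g/mol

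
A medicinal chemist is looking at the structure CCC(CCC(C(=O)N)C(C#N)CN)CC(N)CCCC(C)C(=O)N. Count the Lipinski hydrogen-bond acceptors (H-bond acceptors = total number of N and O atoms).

N atoms: 5; O atoms: 2.
Lipinski HBA = 5 + 2 = 7.

7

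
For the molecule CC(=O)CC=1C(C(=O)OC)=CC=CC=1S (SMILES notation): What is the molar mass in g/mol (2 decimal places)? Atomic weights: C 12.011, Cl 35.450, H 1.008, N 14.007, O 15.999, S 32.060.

224.27 g/mol

First, the molecular formula is C11H12O3S (counting implicit H from valence).
  C: 11 × 12.011 = 132.121
  H: 12 × 1.008 = 12.096
  O: 3 × 15.999 = 47.997
  S: 1 × 32.060 = 32.060
Sum: 11×12.011 + 12×1.008 + 3×15.999 + 1×32.060 = 224.274 → 224.27 g/mol.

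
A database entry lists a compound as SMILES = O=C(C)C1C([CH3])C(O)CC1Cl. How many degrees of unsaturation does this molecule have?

2

Degree of unsaturation = (number of rings) + (number of π bonds).
Ring closures in the SMILES: 1.
π bonds: 1 double bond (each 1 DoU) → 1 DoU from unsaturation.
Total DoU = 1 + 1 = 2.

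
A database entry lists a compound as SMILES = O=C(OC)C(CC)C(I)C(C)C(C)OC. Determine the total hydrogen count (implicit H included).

21

Walk through each heavy atom and fill implicit hydrogens from standard valence (C 4, N 3, O 2, S 2, halogen 1):
  atom 1: O, bond orders sum to 2 (valence 2) → 0 H
  atom 2: C, bond orders sum to 4 (valence 4) → 0 H
  atom 3: O, bond orders sum to 2 (valence 2) → 0 H
  atom 4: C, bond orders sum to 1 (valence 4) → 3 H
  atom 5: C, bond orders sum to 3 (valence 4) → 1 H
  atom 6: C, bond orders sum to 2 (valence 4) → 2 H
  atom 7: C, bond orders sum to 1 (valence 4) → 3 H
  atom 8: C, bond orders sum to 3 (valence 4) → 1 H
  atom 9: I (halogen, monovalent) → 0 H
  atom 10: C, bond orders sum to 3 (valence 4) → 1 H
  atom 11: C, bond orders sum to 1 (valence 4) → 3 H
  atom 12: C, bond orders sum to 3 (valence 4) → 1 H
  atom 13: C, bond orders sum to 1 (valence 4) → 3 H
  atom 14: O, bond orders sum to 2 (valence 2) → 0 H
  atom 15: C, bond orders sum to 1 (valence 4) → 3 H
Total hydrogens: 21.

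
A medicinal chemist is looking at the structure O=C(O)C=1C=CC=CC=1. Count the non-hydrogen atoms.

9

Every atom symbol written in the SMILES (organic subset) is one heavy atom; implicit H are not written.
Heavy atoms by element → C:7, O:2.
Total: 9.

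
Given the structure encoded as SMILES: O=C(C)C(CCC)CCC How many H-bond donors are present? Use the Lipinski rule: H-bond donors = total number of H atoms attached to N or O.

0

Donors: find every N or O and count the H atoms it carries.
  atom 1 (O): bond orders sum to 2 → 0 H
Lipinski HBD = 0.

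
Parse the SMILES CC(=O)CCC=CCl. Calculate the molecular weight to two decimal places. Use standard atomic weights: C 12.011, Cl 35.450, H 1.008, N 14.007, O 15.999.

First, the molecular formula is C6H9ClO (counting implicit H from valence).
  C: 6 × 12.011 = 72.066
  Cl: 1 × 35.450 = 35.450
  H: 9 × 1.008 = 9.072
  O: 1 × 15.999 = 15.999
Sum: 6×12.011 + 1×35.450 + 9×1.008 + 1×15.999 = 132.587 → 132.59 g/mol.

132.59 g/mol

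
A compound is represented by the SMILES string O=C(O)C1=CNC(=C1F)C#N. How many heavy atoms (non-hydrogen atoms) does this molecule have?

Every atom symbol written in the SMILES (organic subset) is one heavy atom; implicit H are not written.
Heavy atoms by element → C:6, F:1, N:2, O:2.
Total: 11.

11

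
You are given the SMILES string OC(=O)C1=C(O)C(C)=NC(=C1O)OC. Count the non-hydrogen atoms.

Every atom symbol written in the SMILES (organic subset) is one heavy atom; implicit H are not written.
Heavy atoms by element → C:8, N:1, O:5.
Total: 14.

14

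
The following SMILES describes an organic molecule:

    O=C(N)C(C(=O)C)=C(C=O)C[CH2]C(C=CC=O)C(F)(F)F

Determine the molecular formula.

Walk through each heavy atom and fill implicit hydrogens from standard valence (C 4, N 3, O 2, S 2, halogen 1):
  atom 1: O, bond orders sum to 2 (valence 2) → 0 H
  atom 2: C, bond orders sum to 4 (valence 4) → 0 H
  atom 3: N, bond orders sum to 1 (valence 3) → 2 H
  atom 4: C, bond orders sum to 4 (valence 4) → 0 H
  atom 5: C, bond orders sum to 4 (valence 4) → 0 H
  atom 6: O, bond orders sum to 2 (valence 2) → 0 H
  atom 7: C, bond orders sum to 1 (valence 4) → 3 H
  atom 8: C, bond orders sum to 4 (valence 4) → 0 H
  atom 9: C, bond orders sum to 3 (valence 4) → 1 H
  atom 10: O, bond orders sum to 2 (valence 2) → 0 H
  atom 11: C, bond orders sum to 2 (valence 4) → 2 H
  atom 12: C with explicit H count 2
  atom 13: C, bond orders sum to 3 (valence 4) → 1 H
  atom 14: C, bond orders sum to 3 (valence 4) → 1 H
  atom 15: C, bond orders sum to 3 (valence 4) → 1 H
  atom 16: C, bond orders sum to 3 (valence 4) → 1 H
  atom 17: O, bond orders sum to 2 (valence 2) → 0 H
  atom 18: C, bond orders sum to 4 (valence 4) → 0 H
  atom 19: F (halogen, monovalent) → 0 H
  atom 20: F (halogen, monovalent) → 0 H
  atom 21: F (halogen, monovalent) → 0 H
Totals → C:13, H:14, F:3, N:1, O:4.

C13H14F3NO4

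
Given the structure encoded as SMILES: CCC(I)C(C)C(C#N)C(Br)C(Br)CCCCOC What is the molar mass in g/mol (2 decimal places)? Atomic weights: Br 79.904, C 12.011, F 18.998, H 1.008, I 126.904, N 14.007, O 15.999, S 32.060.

509.06 g/mol

First, the molecular formula is C14H24Br2INO (counting implicit H from valence).
  Br: 2 × 79.904 = 159.808
  C: 14 × 12.011 = 168.154
  H: 24 × 1.008 = 24.192
  I: 1 × 126.904 = 126.904
  N: 1 × 14.007 = 14.007
  O: 1 × 15.999 = 15.999
Sum: 2×79.904 + 14×12.011 + 24×1.008 + 1×126.904 + 1×14.007 + 1×15.999 = 509.064 → 509.06 g/mol.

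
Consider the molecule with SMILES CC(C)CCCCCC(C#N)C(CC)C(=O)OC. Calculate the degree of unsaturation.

Degree of unsaturation = (number of rings) + (number of π bonds).
Ring closures in the SMILES: 0.
π bonds: 1 double bond (each 1 DoU), 1 triple bond (each 2 DoU) → 3 DoU from unsaturation.
Total DoU = 0 + 3 = 3.

3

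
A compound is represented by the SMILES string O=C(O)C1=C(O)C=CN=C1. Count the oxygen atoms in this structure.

Scan the SMILES for O atoms (remember two-letter symbols like Cl and Br are single atoms).
Oxygen count: 3.

3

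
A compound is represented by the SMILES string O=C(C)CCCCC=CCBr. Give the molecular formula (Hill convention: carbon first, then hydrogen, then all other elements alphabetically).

C9H15BrO

Walk through each heavy atom and fill implicit hydrogens from standard valence (C 4, N 3, O 2, S 2, halogen 1):
  atom 1: O, bond orders sum to 2 (valence 2) → 0 H
  atom 2: C, bond orders sum to 4 (valence 4) → 0 H
  atom 3: C, bond orders sum to 1 (valence 4) → 3 H
  atom 4: C, bond orders sum to 2 (valence 4) → 2 H
  atom 5: C, bond orders sum to 2 (valence 4) → 2 H
  atom 6: C, bond orders sum to 2 (valence 4) → 2 H
  atom 7: C, bond orders sum to 2 (valence 4) → 2 H
  atom 8: C, bond orders sum to 3 (valence 4) → 1 H
  atom 9: C, bond orders sum to 3 (valence 4) → 1 H
  atom 10: C, bond orders sum to 2 (valence 4) → 2 H
  atom 11: Br (halogen, monovalent) → 0 H
Totals → C:9, H:15, Br:1, O:1.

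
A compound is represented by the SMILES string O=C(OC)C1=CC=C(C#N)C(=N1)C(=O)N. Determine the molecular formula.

C9H7N3O3

Walk through each heavy atom and fill implicit hydrogens from standard valence (C 4, N 3, O 2, S 2, halogen 1):
  atom 1: O, bond orders sum to 2 (valence 2) → 0 H
  atom 2: C, bond orders sum to 4 (valence 4) → 0 H
  atom 3: O, bond orders sum to 2 (valence 2) → 0 H
  atom 4: C, bond orders sum to 1 (valence 4) → 3 H
  atom 5: C, bond orders sum to 4 (valence 4) → 0 H
  atom 6: C, bond orders sum to 3 (valence 4) → 1 H
  atom 7: C, bond orders sum to 3 (valence 4) → 1 H
  atom 8: C, bond orders sum to 4 (valence 4) → 0 H
  atom 9: C, bond orders sum to 4 (valence 4) → 0 H
  atom 10: N, bond orders sum to 3 (valence 3) → 0 H
  atom 11: C, bond orders sum to 4 (valence 4) → 0 H
  atom 12: N, bond orders sum to 3 (valence 3) → 0 H
  atom 13: C, bond orders sum to 4 (valence 4) → 0 H
  atom 14: O, bond orders sum to 2 (valence 2) → 0 H
  atom 15: N, bond orders sum to 1 (valence 3) → 2 H
Totals → C:9, H:7, N:3, O:3.
In Hill order: C9H7N3O3.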